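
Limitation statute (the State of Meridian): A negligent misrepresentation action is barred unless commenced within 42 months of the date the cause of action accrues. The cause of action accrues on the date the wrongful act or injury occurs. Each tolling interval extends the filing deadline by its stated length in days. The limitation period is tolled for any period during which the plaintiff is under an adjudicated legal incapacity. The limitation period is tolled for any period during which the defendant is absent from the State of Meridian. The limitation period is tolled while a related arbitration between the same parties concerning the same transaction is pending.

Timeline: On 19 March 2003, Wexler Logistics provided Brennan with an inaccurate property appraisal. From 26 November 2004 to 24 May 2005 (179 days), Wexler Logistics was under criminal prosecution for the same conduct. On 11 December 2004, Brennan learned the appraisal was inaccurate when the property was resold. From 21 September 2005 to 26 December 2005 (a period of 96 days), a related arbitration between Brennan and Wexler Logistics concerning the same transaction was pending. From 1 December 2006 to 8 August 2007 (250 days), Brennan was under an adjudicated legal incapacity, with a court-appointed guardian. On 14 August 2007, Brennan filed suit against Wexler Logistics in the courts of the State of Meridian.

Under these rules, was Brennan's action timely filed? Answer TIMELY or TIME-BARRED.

TIMELY

Accrual is governed by the date of the act, so the period began to run on 19 March 2003; the later discovery on 11 December 2004 is irrelevant under the stated rule.
42 months from 19 March 2003 is 19 September 2006.
The period was tolled for 96 days by the pending related arbitration (21 September 2005 to 26 December 2005), pushing the deadline to 24 December 2006.
Because the plaintiff's legal incapacity ran from 1 December 2006 to 8 August 2007, the deadline is extended by 250 days to 31 August 2007.
The pending criminal prosecution from 26 November 2004 to 24 May 2005 does not toll the period, because no stated rule makes a criminal prosecution a tolling event.
Brennan filed on 14 August 2007, before the 31 August 2007 deadline, so the action is timely.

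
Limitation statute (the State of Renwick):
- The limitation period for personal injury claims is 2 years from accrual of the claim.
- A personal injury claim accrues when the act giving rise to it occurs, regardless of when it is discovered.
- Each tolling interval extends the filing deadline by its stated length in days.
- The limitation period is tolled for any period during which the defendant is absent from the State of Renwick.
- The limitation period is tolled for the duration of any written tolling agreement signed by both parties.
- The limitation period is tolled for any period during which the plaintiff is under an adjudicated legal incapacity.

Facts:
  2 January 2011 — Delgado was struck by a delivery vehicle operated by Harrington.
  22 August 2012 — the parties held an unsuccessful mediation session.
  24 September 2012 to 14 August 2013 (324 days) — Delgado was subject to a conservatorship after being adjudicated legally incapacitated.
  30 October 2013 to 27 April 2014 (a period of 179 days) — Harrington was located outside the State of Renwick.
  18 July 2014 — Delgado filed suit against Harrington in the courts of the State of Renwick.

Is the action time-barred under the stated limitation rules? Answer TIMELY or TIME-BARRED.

The claim accrued on 2 January 2011, the date of the act.
The untolled deadline — 2 years after 2 January 2011 — is 2 January 2013.
The period was tolled for 324 days by the plaintiff's legal incapacity (24 September 2012 to 14 August 2013), pushing the deadline to 22 November 2013.
Because the defendant's absence from the jurisdiction ran from 30 October 2013 to 27 April 2014, the deadline is extended by 179 days to 20 May 2014.
The other events in the timeline have no effect on the limitation period under the stated rules.
Filing on 18 July 2014 missed the 20 May 2014 deadline — the action is time-barred.

TIME-BARRED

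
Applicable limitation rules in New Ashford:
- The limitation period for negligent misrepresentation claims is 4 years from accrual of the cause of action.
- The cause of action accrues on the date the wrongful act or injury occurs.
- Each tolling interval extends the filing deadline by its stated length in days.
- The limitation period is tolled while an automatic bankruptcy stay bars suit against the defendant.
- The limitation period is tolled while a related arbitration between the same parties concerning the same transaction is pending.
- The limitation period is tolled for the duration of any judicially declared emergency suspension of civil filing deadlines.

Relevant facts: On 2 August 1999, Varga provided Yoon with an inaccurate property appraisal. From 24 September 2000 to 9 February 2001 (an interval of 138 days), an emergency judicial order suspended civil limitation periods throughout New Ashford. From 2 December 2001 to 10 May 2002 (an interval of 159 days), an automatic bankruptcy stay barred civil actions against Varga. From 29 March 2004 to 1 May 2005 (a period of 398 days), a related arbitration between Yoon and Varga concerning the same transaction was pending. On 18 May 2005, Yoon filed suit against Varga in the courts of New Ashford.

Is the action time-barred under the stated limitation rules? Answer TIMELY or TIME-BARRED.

TIMELY

The limitation period began to run on 2 August 1999.
Adding the 4 years base period to 2 August 1999 gives a deadline of 2 August 2003, before any tolling.
Because the emergency suspension of filing deadlines ran from 24 September 2000 to 9 February 2001, the deadline is extended by 138 days to 18 December 2003.
The automatic bankruptcy stay from 2 December 2001 to 10 May 2002 tolled the period for 159 days, extending the deadline to 25 May 2004.
The pending related arbitration from 29 March 2004 to 1 May 2005 tolled the period for 398 days, extending the deadline to 27 June 2005.
The 18 May 2005 filing precedes the 27 June 2005 deadline; the claim is timely.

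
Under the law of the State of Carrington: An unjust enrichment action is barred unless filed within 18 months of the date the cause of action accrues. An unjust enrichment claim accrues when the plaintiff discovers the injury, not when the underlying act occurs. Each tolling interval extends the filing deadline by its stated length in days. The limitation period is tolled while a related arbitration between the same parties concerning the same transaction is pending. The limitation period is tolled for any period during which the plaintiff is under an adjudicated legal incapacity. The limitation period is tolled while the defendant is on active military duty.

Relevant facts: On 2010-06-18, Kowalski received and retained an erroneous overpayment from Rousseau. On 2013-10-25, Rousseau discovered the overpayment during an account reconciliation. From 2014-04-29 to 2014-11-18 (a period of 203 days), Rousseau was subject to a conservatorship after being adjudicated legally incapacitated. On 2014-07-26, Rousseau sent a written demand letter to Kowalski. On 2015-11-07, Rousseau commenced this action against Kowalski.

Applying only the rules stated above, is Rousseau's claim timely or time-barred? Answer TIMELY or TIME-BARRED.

TIMELY

The claim did not accrue until Rousseau discovered the injury on 2013-10-25; the 2010-06-18 act date does not start the clock under the stated rule.
The untolled deadline — 18 months after 2013-10-25 — is 2015-04-25.
The plaintiff's legal incapacity from 2014-04-29 to 2014-11-18 tolled the period for 203 days, extending the deadline to 2015-11-14.
The other events in the timeline have no effect on the limitation period under the stated rules.
The 2015-11-07 filing precedes the 2015-11-14 deadline; the claim is timely.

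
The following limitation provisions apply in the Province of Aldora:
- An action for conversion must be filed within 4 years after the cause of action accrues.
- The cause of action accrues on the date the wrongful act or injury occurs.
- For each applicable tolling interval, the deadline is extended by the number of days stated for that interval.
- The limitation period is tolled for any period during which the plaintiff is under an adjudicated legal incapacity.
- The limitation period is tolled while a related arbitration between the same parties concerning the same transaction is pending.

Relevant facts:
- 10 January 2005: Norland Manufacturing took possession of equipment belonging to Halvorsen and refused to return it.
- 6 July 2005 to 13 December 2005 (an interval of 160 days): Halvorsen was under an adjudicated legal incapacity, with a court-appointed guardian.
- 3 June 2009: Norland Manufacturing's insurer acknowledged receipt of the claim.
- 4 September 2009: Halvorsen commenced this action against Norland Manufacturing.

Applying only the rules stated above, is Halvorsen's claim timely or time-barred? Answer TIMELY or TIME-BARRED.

TIME-BARRED

The claim accrued on 10 January 2005, when the wrongful act occurred.
Adding the 4 years base period to 10 January 2005 gives a deadline of 10 January 2009, before any tolling.
The plaintiff's legal incapacity from 6 July 2005 to 13 December 2005 tolled the period for 160 days, extending the deadline to 19 June 2009.
None of the other events listed affects the running of the period under the stated rules.
Filing on 4 September 2009 missed the 19 June 2009 deadline — the action is time-barred.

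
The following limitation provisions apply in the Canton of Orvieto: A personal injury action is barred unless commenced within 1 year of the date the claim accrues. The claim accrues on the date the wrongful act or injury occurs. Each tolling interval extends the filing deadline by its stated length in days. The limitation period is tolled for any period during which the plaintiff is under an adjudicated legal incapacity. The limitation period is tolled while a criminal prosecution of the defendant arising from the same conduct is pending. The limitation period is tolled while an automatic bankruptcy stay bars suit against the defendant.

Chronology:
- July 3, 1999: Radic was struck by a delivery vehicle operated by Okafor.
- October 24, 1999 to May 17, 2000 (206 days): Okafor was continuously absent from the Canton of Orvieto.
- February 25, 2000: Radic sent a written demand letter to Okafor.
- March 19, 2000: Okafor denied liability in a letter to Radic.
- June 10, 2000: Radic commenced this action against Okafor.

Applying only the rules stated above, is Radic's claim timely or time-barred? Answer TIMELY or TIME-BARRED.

TIMELY

The claim accrued on July 3, 1999, when the wrongful act occurred.
1 year from July 3, 1999 is July 3, 2000.
No stated provision tolls the period for the defendant's absence, so the interval from October 24, 1999 to May 17, 2000 has no effect on the deadline.
The other events in the timeline have no effect on the limitation period under the stated rules.
Radic filed on June 10, 2000, before the July 3, 2000 deadline, so the action is timely.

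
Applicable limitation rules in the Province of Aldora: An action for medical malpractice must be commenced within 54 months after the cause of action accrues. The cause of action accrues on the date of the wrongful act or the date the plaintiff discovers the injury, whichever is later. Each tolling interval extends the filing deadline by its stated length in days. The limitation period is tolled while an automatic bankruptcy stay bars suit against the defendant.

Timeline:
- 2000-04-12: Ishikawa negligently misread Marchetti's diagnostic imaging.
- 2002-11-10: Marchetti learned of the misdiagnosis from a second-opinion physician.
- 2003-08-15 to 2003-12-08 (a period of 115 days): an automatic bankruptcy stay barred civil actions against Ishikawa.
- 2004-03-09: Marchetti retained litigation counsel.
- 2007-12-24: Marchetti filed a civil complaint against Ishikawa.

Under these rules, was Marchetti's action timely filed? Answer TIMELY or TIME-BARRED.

TIME-BARRED

Taking the later of the act (2000-04-12) and discovery (2002-11-10), the claim accrued on 2002-11-10.
54 months from 2002-11-10 is 2007-05-10.
Because the automatic bankruptcy stay ran from 2003-08-15 to 2003-12-08, the deadline is extended by 115 days to 2007-09-02.
None of the other events listed affects the running of the period under the stated rules.
Marchetti filed on 2007-12-24, after the 2007-09-02 deadline, so the action is time-barred.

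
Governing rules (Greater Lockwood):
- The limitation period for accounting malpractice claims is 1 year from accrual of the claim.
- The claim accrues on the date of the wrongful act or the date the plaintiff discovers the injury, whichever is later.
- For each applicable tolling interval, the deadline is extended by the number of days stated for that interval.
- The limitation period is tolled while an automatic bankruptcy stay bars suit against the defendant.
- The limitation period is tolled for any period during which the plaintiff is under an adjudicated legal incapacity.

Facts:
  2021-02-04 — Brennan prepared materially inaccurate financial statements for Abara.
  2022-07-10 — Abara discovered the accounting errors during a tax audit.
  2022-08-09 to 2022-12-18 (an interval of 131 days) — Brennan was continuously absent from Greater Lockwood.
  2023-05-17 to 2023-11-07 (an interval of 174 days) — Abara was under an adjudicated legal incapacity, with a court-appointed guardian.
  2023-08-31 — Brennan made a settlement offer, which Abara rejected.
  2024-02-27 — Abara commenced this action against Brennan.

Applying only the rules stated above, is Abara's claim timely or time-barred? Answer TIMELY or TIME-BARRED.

TIME-BARRED

The claim accrued on 2022-07-10 — the later of the 2021-02-04 act and the 2022-07-10 discovery.
1 year from 2022-07-10 is 2023-07-10.
The plaintiff's legal incapacity from 2023-05-17 to 2023-11-07 tolled the period for 174 days, extending the deadline to 2023-12-31.
Although the defendant's absence ran from 2022-08-09 to 2022-12-18, the stated rules do not make that a tolling event, so it is disregarded.
The other events in the timeline have no effect on the limitation period under the stated rules.
Filing on 2024-02-27 missed the 2023-12-31 deadline — the action is time-barred.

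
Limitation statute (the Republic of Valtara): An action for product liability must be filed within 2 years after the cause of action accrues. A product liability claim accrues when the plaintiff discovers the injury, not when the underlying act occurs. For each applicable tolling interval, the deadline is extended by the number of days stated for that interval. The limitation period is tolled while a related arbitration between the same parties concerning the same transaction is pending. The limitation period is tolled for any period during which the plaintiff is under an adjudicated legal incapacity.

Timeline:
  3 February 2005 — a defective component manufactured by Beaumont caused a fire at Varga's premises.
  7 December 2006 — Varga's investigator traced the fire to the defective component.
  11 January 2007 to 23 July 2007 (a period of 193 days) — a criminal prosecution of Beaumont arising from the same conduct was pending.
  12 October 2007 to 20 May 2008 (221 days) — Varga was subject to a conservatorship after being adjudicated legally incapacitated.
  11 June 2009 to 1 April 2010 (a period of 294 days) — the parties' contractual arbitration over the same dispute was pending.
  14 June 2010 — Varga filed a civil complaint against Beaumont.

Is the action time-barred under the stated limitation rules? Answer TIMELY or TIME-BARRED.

TIME-BARRED

Accrual is tied to discovery, so the period began on 7 December 2006 rather than on 3 February 2005 when the act occurred.
Adding the 2 years base period to 7 December 2006 gives a deadline of 7 December 2008, before any tolling.
The period was tolled for 221 days by the plaintiff's legal incapacity (12 October 2007 to 20 May 2008), pushing the deadline to 16 July 2009.
The pending related arbitration from 11 June 2009 to 1 April 2010 tolled the period for 294 days, extending the deadline to 6 May 2010.
The pending criminal prosecution from 11 January 2007 to 23 July 2007 does not toll the period, because no stated rule makes a criminal prosecution a tolling event.
Varga filed on 14 June 2010, after the 6 May 2010 deadline, so the action is time-barred.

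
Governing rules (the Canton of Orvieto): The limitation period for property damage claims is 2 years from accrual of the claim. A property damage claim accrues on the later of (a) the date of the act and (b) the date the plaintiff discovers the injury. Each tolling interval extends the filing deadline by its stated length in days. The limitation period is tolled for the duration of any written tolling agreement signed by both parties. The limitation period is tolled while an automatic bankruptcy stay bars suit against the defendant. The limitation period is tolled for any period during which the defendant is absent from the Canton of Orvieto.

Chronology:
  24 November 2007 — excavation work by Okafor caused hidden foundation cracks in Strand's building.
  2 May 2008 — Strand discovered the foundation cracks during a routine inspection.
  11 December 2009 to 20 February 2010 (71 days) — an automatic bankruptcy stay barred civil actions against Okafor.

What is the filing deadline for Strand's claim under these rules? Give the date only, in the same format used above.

12 July 2010

Because discovery on 2 May 2008 post-dates the 24 November 2007 act, accrual under the later-of rule falls on 2 May 2008.
Adding the 2 years base period to 2 May 2008 gives a deadline of 2 May 2010, before any tolling.
Because the automatic bankruptcy stay ran from 11 December 2009 to 20 February 2010, the deadline is extended by 71 days to 12 July 2010.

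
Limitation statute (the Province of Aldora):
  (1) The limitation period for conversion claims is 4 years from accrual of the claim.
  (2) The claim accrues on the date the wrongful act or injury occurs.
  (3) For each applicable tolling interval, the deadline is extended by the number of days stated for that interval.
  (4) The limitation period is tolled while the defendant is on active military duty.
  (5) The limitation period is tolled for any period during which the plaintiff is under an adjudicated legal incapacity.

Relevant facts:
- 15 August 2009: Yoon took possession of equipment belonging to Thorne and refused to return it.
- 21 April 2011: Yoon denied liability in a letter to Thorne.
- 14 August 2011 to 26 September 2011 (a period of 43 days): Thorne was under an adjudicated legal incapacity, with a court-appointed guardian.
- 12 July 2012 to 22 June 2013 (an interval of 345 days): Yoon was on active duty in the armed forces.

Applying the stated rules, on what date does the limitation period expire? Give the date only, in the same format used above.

7 September 2014

The limitation period began to run on 15 August 2009.
4 years from 15 August 2009 is 15 August 2013.
The period was tolled for 43 days by the plaintiff's legal incapacity (14 August 2011 to 26 September 2011), pushing the deadline to 27 September 2013.
The period was tolled for 345 days by the defendant's active military service (12 July 2012 to 22 June 2013), pushing the deadline to 7 September 2014.
None of the other events listed affects the running of the period under the stated rules.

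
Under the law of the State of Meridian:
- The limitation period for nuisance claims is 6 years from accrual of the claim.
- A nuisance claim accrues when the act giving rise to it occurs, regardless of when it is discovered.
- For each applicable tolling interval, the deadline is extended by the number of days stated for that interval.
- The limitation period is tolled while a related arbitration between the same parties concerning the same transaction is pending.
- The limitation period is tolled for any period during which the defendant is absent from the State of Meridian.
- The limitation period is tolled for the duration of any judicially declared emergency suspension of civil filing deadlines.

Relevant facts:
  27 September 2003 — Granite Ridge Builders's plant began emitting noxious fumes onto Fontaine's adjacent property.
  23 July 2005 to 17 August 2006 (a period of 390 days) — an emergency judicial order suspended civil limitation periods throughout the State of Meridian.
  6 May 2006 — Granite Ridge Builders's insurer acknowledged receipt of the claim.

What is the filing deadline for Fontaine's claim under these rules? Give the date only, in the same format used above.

The claim accrued on 27 September 2003, when the wrongful act occurred.
The untolled deadline — 6 years after 27 September 2003 — is 27 September 2009.
The emergency suspension of filing deadlines from 23 July 2005 to 17 August 2006 tolled the period for 390 days, extending the deadline to 22 October 2010.
Nothing else in the chronology tolls or restarts the period.

22 October 2010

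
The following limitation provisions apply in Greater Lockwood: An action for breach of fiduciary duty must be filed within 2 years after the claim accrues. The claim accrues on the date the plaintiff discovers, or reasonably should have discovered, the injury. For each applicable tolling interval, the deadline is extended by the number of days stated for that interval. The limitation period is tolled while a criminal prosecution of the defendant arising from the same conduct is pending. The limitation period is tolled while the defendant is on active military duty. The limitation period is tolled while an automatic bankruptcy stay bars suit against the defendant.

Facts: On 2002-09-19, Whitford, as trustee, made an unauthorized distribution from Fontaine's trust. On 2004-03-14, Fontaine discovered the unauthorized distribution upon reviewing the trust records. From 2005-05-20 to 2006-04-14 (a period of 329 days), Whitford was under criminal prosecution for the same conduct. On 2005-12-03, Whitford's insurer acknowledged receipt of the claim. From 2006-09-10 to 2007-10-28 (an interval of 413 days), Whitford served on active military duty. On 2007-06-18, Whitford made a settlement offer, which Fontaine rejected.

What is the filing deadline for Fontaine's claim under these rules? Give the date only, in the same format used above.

Accrual is tied to discovery, so the period began on 2004-03-14 rather than on 2002-09-19 when the act occurred.
The untolled deadline — 2 years after 2004-03-14 — is 2006-03-14.
Because the pending criminal prosecution ran from 2005-05-20 to 2006-04-14, the deadline is extended by 329 days to 2007-02-06.
The defendant's active military service from 2006-09-10 to 2007-10-28 tolled the period for 413 days, extending the deadline to 2008-03-25.
None of the other events listed affects the running of the period under the stated rules.

2008-03-25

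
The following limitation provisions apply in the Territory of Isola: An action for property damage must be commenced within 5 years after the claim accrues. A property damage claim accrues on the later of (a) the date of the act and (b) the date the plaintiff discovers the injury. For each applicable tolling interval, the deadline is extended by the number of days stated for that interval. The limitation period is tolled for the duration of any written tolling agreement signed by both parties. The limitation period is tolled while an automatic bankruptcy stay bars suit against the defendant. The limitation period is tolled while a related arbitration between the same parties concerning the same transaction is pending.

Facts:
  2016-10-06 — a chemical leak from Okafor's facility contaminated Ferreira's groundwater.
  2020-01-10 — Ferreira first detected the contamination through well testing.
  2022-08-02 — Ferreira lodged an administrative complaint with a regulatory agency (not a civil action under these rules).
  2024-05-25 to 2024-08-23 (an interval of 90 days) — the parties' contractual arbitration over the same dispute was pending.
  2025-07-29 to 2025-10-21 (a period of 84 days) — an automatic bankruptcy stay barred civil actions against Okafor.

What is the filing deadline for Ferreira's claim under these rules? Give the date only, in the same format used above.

Because discovery on 2020-01-10 post-dates the 2016-10-06 act, accrual under the later-of rule falls on 2020-01-10.
The untolled deadline — 5 years after 2020-01-10 — is 2025-01-10.
Because the pending related arbitration ran from 2024-05-25 to 2024-08-23, the deadline is extended by 90 days to 2025-04-10.
By the time the automatic bankruptcy stay began on 2025-07-29, the limitation period had already expired on 2025-04-10; that interval cannot revive it.
Nothing else in the chronology tolls or restarts the period.

2025-04-10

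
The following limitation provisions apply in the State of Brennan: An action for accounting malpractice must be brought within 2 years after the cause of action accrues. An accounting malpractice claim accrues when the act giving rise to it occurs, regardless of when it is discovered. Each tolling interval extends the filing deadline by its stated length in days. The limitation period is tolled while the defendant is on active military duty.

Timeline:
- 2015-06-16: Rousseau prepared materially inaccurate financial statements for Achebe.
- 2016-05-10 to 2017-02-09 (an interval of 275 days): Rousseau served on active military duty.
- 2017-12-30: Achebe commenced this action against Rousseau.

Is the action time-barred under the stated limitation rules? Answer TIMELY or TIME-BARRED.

TIMELY

The limitation period began to run on 2015-06-16.
2 years from 2015-06-16 is 2017-06-16.
Because the defendant's active military service ran from 2016-05-10 to 2017-02-09, the deadline is extended by 275 days to 2018-03-18.
Achebe filed on 2017-12-30, before the 2018-03-18 deadline, so the action is timely.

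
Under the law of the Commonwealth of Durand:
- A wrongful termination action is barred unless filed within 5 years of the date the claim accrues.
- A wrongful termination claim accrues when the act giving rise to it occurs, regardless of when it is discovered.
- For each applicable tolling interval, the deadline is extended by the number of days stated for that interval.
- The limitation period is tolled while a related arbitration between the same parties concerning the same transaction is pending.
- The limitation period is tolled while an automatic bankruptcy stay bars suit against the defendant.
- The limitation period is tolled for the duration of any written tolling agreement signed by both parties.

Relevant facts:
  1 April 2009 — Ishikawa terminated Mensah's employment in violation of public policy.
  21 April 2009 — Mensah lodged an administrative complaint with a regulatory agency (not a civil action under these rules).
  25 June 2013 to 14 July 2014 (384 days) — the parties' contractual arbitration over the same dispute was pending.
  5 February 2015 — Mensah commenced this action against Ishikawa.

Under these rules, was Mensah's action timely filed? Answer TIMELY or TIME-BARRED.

TIMELY

The claim accrued on 1 April 2009, the date of the act.
Adding the 5 years base period to 1 April 2009 gives a deadline of 1 April 2014, before any tolling.
The pending related arbitration from 25 June 2013 to 14 July 2014 tolled the period for 384 days, extending the deadline to 20 April 2015.
None of the other events listed affects the running of the period under the stated rules.
The 5 February 2015 filing precedes the 20 April 2015 deadline; the claim is timely.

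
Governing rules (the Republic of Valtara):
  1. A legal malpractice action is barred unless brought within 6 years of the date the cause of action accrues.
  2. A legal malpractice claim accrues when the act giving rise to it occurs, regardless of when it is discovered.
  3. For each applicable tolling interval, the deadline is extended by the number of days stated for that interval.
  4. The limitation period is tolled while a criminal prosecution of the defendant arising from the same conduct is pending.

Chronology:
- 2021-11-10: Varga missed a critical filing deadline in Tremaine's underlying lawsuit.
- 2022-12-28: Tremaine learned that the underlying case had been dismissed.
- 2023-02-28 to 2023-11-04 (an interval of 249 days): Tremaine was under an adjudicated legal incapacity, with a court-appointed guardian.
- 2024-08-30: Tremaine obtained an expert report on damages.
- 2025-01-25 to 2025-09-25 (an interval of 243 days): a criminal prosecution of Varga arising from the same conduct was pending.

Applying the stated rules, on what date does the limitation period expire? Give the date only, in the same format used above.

2028-07-10

The claim accrued on 2021-11-10, when the wrongful act occurred; under the stated occurrence rule the 2022-12-28 discovery does not delay accrual.
Adding the 6 years base period to 2021-11-10 gives a deadline of 2027-11-10, before any tolling.
Because the pending criminal prosecution ran from 2025-01-25 to 2025-09-25, the deadline is extended by 243 days to 2028-07-10.
No stated provision tolls the period for the plaintiff's incapacity, so the interval from 2023-02-28 to 2023-11-04 has no effect on the deadline.
The other events in the timeline have no effect on the limitation period under the stated rules.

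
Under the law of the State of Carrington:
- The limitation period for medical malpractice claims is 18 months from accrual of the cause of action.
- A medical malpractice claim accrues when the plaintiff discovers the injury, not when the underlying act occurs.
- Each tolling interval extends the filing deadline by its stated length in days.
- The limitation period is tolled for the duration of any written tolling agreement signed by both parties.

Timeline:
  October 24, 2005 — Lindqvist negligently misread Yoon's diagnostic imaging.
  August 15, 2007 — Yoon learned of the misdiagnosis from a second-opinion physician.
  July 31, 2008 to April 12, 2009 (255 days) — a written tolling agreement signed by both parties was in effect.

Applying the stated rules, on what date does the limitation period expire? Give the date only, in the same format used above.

October 28, 2009

Accrual is tied to discovery, so the period began on August 15, 2007 rather than on October 24, 2005 when the act occurred.
18 months from August 15, 2007 is February 15, 2009.
The period was tolled for 255 days by the written tolling agreement (July 31, 2008 to April 12, 2009), pushing the deadline to October 28, 2009.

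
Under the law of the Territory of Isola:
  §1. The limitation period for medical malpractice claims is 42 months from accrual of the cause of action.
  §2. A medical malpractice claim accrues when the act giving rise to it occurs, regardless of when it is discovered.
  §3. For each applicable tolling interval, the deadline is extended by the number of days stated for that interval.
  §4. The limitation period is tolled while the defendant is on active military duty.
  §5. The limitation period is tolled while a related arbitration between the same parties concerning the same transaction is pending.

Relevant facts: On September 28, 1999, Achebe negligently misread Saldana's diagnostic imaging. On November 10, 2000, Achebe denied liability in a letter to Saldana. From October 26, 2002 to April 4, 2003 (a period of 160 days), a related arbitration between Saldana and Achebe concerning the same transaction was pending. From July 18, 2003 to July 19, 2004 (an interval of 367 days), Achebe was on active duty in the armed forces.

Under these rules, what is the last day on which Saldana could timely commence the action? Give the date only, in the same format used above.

September 5, 2004

The limitation period began to run on September 28, 1999.
The untolled deadline — 42 months after September 28, 1999 — is March 28, 2003.
Because the pending related arbitration ran from October 26, 2002 to April 4, 2003, the deadline is extended by 160 days to September 4, 2003.
The defendant's active military service from July 18, 2003 to July 19, 2004 tolled the period for 367 days, extending the deadline to September 5, 2004.
None of the other events listed affects the running of the period under the stated rules.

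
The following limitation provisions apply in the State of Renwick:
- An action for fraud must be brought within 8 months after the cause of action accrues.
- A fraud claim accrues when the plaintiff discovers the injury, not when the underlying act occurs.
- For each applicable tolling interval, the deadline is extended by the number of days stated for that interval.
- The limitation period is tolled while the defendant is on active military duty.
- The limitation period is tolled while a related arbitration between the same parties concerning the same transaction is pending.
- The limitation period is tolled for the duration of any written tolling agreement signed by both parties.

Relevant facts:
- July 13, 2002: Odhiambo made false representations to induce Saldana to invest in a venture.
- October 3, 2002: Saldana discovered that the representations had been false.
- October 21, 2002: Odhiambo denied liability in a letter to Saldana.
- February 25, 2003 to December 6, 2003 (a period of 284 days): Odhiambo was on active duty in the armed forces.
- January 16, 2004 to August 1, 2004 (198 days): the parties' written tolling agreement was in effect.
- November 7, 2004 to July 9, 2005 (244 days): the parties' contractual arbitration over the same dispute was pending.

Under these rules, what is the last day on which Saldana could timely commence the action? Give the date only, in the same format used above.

The claim did not accrue until Saldana discovered the injury on October 3, 2002; the July 13, 2002 act date does not start the clock under the stated rule.
The untolled deadline — 8 months after October 3, 2002 — is June 3, 2003.
The defendant's active military service from February 25, 2003 to December 6, 2003 tolled the period for 284 days, extending the deadline to March 13, 2004.
Because the written tolling agreement ran from January 16, 2004 to August 1, 2004, the deadline is extended by 198 days to September 27, 2004.
The pending related arbitration from November 7, 2004 to July 9, 2005 began after the period had already run on September 27, 2004, so it has no tolling effect.
Nothing else in the chronology tolls or restarts the period.

September 27, 2004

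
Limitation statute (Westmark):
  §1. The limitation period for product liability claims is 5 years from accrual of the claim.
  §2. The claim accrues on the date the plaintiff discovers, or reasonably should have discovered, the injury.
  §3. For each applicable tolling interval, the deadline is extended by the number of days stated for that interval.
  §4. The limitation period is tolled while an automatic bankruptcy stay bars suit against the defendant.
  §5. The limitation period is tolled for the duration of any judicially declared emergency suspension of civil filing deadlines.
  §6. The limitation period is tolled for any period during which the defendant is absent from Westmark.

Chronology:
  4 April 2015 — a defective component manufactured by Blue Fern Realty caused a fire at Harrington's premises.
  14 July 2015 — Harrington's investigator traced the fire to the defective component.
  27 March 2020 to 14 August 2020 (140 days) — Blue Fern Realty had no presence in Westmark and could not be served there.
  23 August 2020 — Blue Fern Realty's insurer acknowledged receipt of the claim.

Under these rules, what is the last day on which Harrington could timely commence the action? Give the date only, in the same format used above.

1 December 2020

Under the discovery rule, the claim accrued on 14 July 2015, when Harrington discovered the injury — not on the 4 April 2015 date of the underlying act.
5 years from 14 July 2015 is 14 July 2020.
The period was tolled for 140 days by the defendant's absence from the jurisdiction (27 March 2020 to 14 August 2020), pushing the deadline to 1 December 2020.
Nothing else in the chronology tolls or restarts the period.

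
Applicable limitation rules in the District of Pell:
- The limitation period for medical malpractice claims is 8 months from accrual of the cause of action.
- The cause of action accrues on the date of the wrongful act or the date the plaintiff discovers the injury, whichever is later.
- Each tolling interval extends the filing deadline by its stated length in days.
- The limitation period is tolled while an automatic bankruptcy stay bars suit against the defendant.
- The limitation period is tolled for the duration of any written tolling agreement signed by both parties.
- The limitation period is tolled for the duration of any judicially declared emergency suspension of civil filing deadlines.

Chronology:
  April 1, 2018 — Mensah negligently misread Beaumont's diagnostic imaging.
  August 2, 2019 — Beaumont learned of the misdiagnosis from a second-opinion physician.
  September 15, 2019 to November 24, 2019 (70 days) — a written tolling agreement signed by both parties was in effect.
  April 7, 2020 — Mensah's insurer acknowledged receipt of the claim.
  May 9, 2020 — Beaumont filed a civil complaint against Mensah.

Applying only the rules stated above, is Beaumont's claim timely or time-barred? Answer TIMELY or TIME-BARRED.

Taking the later of the act (April 1, 2018) and discovery (August 2, 2019), the claim accrued on August 2, 2019.
8 months from August 2, 2019 is April 2, 2020.
Because the written tolling agreement ran from September 15, 2019 to November 24, 2019, the deadline is extended by 70 days to June 11, 2020.
The other events in the timeline have no effect on the limitation period under the stated rules.
Beaumont filed on May 9, 2020, before the June 11, 2020 deadline, so the action is timely.

TIMELY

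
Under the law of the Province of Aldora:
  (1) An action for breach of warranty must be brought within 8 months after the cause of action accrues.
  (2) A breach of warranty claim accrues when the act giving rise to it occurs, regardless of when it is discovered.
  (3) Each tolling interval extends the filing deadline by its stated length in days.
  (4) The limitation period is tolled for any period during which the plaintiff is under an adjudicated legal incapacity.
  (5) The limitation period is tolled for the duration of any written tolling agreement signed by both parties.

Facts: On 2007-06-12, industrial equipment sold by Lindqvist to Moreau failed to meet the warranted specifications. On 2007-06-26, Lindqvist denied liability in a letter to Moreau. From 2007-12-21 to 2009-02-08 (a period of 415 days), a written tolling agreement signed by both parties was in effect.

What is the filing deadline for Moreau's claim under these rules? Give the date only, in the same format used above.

2009-04-02

The claim accrued on 2007-06-12, when the wrongful act occurred.
Adding the 8 months base period to 2007-06-12 gives a deadline of 2008-02-12, before any tolling.
The period was tolled for 415 days by the written tolling agreement (2007-12-21 to 2009-02-08), pushing the deadline to 2009-04-02.
The other events in the timeline have no effect on the limitation period under the stated rules.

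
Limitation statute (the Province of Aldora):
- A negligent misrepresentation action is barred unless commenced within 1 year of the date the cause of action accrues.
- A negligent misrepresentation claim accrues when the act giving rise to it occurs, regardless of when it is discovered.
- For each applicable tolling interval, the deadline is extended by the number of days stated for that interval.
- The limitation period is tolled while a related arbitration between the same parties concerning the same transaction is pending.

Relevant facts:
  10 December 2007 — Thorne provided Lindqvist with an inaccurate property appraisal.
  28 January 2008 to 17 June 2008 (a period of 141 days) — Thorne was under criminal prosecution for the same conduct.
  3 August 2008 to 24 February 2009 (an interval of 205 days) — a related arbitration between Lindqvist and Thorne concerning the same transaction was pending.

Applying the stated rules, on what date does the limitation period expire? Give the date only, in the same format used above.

3 July 2009

The claim accrued on 10 December 2007, when the wrongful act occurred.
The untolled deadline — 1 year after 10 December 2007 — is 10 December 2008.
The period was tolled for 205 days by the pending related arbitration (3 August 2008 to 24 February 2009), pushing the deadline to 3 July 2009.
The pending criminal prosecution from 28 January 2008 to 17 June 2008 does not toll the period, because no stated rule makes a criminal prosecution a tolling event.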